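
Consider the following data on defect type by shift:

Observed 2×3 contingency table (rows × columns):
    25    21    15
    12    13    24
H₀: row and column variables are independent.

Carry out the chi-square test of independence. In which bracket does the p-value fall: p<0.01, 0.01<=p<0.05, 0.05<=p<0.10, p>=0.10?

p-value bracket: 0.01<=p<0.05

Row totals [61, 49], col totals [37, 34, 39], n=110
χ² = (25−20.52)²/20.52 + (21−18.85)²/18.85 + (15−21.63)²/21.63 + (12−16.48)²/16.48 + (13−15.15)²/15.15 + (24−17.37)²/17.37 = 7.3047
df = 2
p-value (upper-tail) = 0.02593
→ bracket: 0.01<=p<0.05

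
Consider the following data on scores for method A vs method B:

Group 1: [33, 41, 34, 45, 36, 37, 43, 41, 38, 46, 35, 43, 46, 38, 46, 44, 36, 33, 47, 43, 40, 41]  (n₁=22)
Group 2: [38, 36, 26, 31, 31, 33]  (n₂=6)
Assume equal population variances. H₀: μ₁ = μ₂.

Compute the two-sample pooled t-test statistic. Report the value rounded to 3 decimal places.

x̄₁=40.273, s₁=4.548, n₁=22
x̄₂=32.500, s₂=4.231, n₂=6
s_p² = [21·4.548² + 5·4.231²]/26 = 20.1486
SE = √(s_p²·(1/22+1/6)) = 2.0674
t = (40.273−32.500)/2.0674 = 3.7597
df = 26

test statistic = 3.760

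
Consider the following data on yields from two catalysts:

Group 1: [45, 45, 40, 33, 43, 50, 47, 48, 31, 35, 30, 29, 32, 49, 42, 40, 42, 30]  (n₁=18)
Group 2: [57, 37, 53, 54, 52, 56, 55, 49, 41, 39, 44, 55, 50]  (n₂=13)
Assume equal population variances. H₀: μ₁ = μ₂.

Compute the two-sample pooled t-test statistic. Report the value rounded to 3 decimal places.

test statistic = -3.823

x̄₁=39.500, s₁=7.262, n₁=18
x̄₂=49.385, s₂=6.874, n₂=13
s_p² = [17·7.262² + 12·6.874²]/29 = 50.4682
SE = √(s_p²·(1/18+1/13)) = 2.5857
t = (39.500−49.385)/2.5857 = -3.8228
df = 29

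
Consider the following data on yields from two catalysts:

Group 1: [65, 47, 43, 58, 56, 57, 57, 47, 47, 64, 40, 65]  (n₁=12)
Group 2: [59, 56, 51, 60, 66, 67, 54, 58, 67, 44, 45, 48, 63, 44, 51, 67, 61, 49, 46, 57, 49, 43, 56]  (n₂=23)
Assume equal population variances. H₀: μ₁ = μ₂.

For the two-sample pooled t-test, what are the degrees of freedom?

df = n₁ + n₂ − 2 = 12 + 23 − 2 = 33

degrees of freedom = 33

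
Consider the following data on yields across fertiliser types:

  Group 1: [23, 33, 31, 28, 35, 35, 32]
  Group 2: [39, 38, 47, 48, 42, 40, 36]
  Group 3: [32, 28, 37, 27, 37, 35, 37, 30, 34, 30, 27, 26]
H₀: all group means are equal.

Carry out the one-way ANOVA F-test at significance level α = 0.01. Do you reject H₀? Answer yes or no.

Group means [31.00, 41.43, 31.67], grand mean 34.115
SSB = Σnᵢ(x̄ᵢ−x̄)² = 514.273; SSW = ΣΣ(x−x̄ᵢ)² = 430.381
MSB = 514.273/2 = 257.1364; MSW = 430.381/23 = 18.7122
F = MSB/MSW = 13.7416
df = (2, 23)
p-value (upper-tail) = 0.00012
At α=0.01: p < α → reject H₀

reject H₀: yes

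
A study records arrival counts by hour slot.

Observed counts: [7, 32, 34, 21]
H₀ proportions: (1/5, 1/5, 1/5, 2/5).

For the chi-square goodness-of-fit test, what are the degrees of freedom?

df = k − 1 = 4 − 1 = 3

degrees of freedom = 3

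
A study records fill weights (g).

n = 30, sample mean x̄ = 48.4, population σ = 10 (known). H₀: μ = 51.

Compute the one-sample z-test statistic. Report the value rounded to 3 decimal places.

test statistic = -1.424

SE = σ/√n = 10/√30 = 1.8257
z = (x̄−μ₀)/SE = (48.4−51)/1.8257 = -1.4241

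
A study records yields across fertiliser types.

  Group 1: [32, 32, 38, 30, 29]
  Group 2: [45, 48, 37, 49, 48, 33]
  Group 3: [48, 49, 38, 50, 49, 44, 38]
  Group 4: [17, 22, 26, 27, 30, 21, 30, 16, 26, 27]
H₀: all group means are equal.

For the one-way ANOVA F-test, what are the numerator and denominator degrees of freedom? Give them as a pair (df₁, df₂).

k = 4 groups, N = 28 total
df = (k−1, N−k) = (4−1, 28−4) = (3, 24)

degrees of freedom = [3, 24]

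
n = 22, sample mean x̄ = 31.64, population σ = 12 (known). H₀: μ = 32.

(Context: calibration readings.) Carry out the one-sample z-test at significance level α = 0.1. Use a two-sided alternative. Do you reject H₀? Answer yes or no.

SE = σ/√n = 12/√22 = 2.5584
z = (x̄−μ₀)/SE = (31.64−32)/2.5584 = -0.1407
p-value (two-sided) = 0.88810
At α=0.1: p ≥ α → fail to reject H₀

reject H₀: no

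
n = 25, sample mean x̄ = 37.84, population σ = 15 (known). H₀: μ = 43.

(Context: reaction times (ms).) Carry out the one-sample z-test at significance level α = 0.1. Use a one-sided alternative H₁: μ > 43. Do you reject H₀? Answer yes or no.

SE = σ/√n = 15/√25 = 3.0000
z = (x̄−μ₀)/SE = (37.84−43)/3.0000 = -1.7200
p-value (one-sided, H₁ greater) = 0.95728
At α=0.1: p ≥ α → fail to reject H₀

reject H₀: no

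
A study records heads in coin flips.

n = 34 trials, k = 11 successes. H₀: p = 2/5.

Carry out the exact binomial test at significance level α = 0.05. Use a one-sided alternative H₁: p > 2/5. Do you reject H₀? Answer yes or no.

reject H₀: no

Exact binomial: n=34, k=11, p₀=2/5=0.4000
P(X≥11) from Σ C(n,i)·p₀^i·(1−p₀)^(n−i)
p-value (one-sided, H₁ greater) = 0.86169
At α=0.05: p ≥ α → fail to reject H₀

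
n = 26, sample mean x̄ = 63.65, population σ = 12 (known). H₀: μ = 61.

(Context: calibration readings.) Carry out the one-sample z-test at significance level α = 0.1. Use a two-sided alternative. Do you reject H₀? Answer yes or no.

reject H₀: no

SE = σ/√n = 12/√26 = 2.3534
z = (x̄−μ₀)/SE = (63.65−61)/2.3534 = 1.1260
p-value (two-sided) = 0.26015
At α=0.1: p ≥ α → fail to reject H₀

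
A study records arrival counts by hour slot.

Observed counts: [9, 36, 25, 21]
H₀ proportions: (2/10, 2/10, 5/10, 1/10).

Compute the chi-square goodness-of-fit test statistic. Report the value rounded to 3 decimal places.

n = 91; E_i = n·p_i = [18.20, 18.20, 45.50, 9.10]
χ² = (9−18.20)²/18.20 + (36−18.20)²/18.20 + (25−45.50)²/45.50 + (21−9.10)²/9.10 = 46.8571
df = 3

test statistic = 46.857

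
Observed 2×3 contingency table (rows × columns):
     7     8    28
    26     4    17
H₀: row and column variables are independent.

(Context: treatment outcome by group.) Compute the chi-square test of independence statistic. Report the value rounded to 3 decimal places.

Row totals [43, 47], col totals [33, 12, 45], n=90
χ² = (7−15.77)²/15.77 + (8−5.73)²/5.73 + (28−21.50)²/21.50 + (26−17.23)²/17.23 + (4−6.27)²/6.27 + (17−23.50)²/23.50 = 14.8131
df = 2

test statistic = 14.813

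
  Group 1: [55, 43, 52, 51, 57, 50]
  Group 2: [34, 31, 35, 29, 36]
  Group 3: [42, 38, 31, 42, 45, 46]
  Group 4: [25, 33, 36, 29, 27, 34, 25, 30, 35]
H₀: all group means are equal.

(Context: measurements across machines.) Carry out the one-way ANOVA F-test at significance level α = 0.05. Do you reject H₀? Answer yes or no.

Group means [51.33, 33.00, 40.67, 30.44], grand mean 38.115
SSB = Σnᵢ(x̄ᵢ−x̄)² = 1747.765; SSW = ΣΣ(x−x̄ᵢ)² = 446.889
MSB = 1747.765/3 = 582.5883; MSW = 446.889/22 = 20.3131
F = MSB/MSW = 28.6804
df = (3, 22)
p-value (upper-tail) = 0.00000
At α=0.05: p < α → reject H₀

reject H₀: yes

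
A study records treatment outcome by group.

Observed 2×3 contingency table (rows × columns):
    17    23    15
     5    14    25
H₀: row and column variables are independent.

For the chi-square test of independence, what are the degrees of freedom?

degrees of freedom = 2

df = (r−1)(c−1) = (2−1)·(3−1) = 2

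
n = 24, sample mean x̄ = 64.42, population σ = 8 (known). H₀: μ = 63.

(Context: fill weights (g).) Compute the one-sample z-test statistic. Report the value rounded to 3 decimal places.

SE = σ/√n = 8/√24 = 1.6330
z = (x̄−μ₀)/SE = (64.42−63)/1.6330 = 0.8696

test statistic = 0.870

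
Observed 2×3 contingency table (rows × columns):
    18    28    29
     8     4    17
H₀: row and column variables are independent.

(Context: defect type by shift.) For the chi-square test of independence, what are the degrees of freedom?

degrees of freedom = 2

df = (r−1)(c−1) = (2−1)·(3−1) = 2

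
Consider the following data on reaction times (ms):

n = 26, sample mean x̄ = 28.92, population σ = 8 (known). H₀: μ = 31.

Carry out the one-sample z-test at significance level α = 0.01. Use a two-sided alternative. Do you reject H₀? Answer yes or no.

reject H₀: no

SE = σ/√n = 8/√26 = 1.5689
z = (x̄−μ₀)/SE = (28.92−31)/1.5689 = -1.3257
p-value (two-sided) = 0.18492
At α=0.01: p ≥ α → fail to reject H₀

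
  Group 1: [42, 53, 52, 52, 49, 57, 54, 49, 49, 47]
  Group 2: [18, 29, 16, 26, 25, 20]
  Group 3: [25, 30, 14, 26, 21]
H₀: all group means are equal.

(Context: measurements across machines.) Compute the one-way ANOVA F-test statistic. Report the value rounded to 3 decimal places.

Group means [50.40, 22.33, 23.20], grand mean 35.905
SSB = Σnᵢ(x̄ᵢ−x̄)² = 4013.276; SSW = ΣΣ(x−x̄ᵢ)² = 432.533
MSB = 4013.276/2 = 2006.6381; MSW = 432.533/18 = 24.0296
F = MSB/MSW = 83.5068
df = (2, 18)

test statistic = 83.507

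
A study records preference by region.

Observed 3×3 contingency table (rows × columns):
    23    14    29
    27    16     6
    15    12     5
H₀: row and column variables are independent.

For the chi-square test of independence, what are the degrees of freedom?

df = (r−1)(c−1) = (3−1)·(3−1) = 4

degrees of freedom = 4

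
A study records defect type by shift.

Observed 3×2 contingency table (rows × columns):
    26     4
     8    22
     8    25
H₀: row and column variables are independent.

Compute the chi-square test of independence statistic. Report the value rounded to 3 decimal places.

Row totals [30, 30, 33], col totals [42, 51], n=93
χ² = (26−13.55)²/13.55 + (4−16.45)²/16.45 + (8−13.55)²/13.55 + (22−16.45)²/16.45 + (8−14.90)²/14.90 + (25−18.10)²/18.10 = 30.8421
df = 2

test statistic = 30.842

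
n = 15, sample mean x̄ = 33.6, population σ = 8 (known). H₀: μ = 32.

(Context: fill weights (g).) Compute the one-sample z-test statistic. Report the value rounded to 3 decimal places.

test statistic = 0.775

SE = σ/√n = 8/√15 = 2.0656
z = (x̄−μ₀)/SE = (33.6−32)/2.0656 = 0.7746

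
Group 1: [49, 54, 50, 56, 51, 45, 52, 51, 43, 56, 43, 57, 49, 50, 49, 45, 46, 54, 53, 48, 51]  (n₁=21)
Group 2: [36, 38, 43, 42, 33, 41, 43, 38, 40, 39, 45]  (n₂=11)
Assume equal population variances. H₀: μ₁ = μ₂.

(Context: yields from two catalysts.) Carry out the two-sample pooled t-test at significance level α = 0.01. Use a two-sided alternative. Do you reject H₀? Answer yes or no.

reject H₀: yes

x̄₁=50.095, s₁=4.122, n₁=21
x̄₂=39.818, s₂=3.488, n₂=11
s_p² = [20·4.122² + 10·3.488²]/30 = 15.3815
SE = √(s_p²·(1/21+1/11)) = 1.4597
t = (50.095−39.818)/1.4597 = 7.0404
df = 30
p-value (two-sided) = 0.00000
At α=0.01: p < α → reject H₀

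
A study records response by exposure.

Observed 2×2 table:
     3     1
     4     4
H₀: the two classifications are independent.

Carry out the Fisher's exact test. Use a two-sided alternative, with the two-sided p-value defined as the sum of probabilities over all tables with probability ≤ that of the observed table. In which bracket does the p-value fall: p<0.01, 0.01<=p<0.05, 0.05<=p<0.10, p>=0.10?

Margins: r₁=4, r₂=8, c₁=7, c₂=5, n=12
p_obs = C(4,3)·C(8,4)/C(12,7); sum pmf over tables with pmf ≤ p_obs
p-value (two-sided) = 0.57576
→ bracket: p>=0.10

p-value bracket: p>=0.10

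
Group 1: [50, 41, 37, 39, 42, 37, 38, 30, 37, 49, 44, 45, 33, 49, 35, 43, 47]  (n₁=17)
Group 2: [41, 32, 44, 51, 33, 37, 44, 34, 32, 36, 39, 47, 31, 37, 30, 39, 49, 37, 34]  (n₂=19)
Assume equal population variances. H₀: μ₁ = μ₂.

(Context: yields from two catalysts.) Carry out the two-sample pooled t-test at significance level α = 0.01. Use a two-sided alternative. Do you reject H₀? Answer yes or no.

reject H₀: no

x̄₁=40.941, s₁=5.900, n₁=17
x̄₂=38.263, s₂=6.244, n₂=19
s_p² = [16·5.900² + 18·6.244²]/34 = 37.0184
SE = √(s_p²·(1/17+1/19)) = 2.0312
t = (40.941−38.263)/2.0312 = 1.3184
df = 34
p-value (two-sided) = 0.19618
At α=0.01: p ≥ α → fail to reject H₀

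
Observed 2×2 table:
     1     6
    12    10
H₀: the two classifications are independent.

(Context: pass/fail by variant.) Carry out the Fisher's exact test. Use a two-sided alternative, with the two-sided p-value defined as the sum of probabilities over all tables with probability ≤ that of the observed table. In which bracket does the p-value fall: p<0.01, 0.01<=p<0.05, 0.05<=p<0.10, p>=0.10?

p-value bracket: 0.05<=p<0.10

Margins: r₁=7, r₂=22, c₁=13, c₂=16, n=29
p_obs = C(7,1)·C(22,12)/C(29,13); sum pmf over tables with pmf ≤ p_obs
p-value (two-sided) = 0.09272
→ bracket: 0.05<=p<0.10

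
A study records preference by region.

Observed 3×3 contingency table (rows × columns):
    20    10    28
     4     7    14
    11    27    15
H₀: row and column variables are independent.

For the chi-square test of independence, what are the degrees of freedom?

df = (r−1)(c−1) = (3−1)·(3−1) = 4

degrees of freedom = 4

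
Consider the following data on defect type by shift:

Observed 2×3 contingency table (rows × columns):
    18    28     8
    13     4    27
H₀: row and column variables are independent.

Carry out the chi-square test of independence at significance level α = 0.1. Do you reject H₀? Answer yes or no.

Row totals [54, 44], col totals [31, 32, 35], n=98
χ² = (18−17.08)²/17.08 + (28−17.63)²/17.63 + (8−19.29)²/19.29 + (13−13.92)²/13.92 + (4−14.37)²/14.37 + (27−15.71)²/15.71 = 28.3960
df = 2
p-value (upper-tail) = 0.00000
At α=0.1: p < α → reject H₀

reject H₀: yes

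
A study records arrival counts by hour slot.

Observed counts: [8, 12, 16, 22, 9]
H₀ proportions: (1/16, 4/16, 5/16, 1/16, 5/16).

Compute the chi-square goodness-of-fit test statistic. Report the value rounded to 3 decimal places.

test statistic = 88.558

n = 67; E_i = n·p_i = [4.19, 16.75, 20.94, 4.19, 20.94]
χ² = (8−4.19)²/4.19 + (12−16.75)²/16.75 + (16−20.94)²/20.94 + (22−4.19)²/4.19 + (9−20.94)²/20.94 = 88.5582
df = 4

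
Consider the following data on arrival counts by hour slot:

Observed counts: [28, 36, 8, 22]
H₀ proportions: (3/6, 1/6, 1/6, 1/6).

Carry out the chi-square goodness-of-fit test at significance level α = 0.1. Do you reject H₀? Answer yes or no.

n = 94; E_i = n·p_i = [47.00, 15.67, 15.67, 15.67]
χ² = (28−47.00)²/47.00 + (36−15.67)²/15.67 + (8−15.67)²/15.67 + (22−15.67)²/15.67 = 40.3830
df = 3
p-value (upper-tail) = 0.00000
At α=0.1: p < α → reject H₀

reject H₀: yes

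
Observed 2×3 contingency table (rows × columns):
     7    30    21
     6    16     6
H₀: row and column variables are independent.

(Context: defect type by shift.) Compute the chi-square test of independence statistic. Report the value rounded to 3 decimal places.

Row totals [58, 28], col totals [13, 46, 27], n=86
χ² = (7−8.77)²/8.77 + (30−31.02)²/31.02 + (21−18.21)²/18.21 + (6−4.23)²/4.23 + (16−14.98)²/14.98 + (6−8.79)²/8.79 = 2.5116
df = 2

test statistic = 2.512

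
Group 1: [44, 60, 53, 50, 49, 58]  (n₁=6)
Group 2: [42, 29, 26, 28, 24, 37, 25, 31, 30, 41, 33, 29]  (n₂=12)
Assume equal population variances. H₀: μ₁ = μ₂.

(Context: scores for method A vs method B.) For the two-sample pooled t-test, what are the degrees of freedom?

degrees of freedom = 16

df = n₁ + n₂ − 2 = 6 + 12 − 2 = 16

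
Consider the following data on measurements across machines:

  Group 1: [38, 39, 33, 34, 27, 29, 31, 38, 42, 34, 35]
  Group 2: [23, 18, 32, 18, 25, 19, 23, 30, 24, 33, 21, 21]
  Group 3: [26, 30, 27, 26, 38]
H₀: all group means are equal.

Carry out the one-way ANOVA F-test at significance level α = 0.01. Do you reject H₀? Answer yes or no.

Group means [34.55, 23.92, 29.40], grand mean 29.071
SSB = Σnᵢ(x̄ᵢ−x̄)² = 649.013; SSW = ΣΣ(x−x̄ᵢ)² = 604.844
MSB = 649.013/2 = 324.5066; MSW = 604.844/25 = 24.1938
F = MSB/MSW = 13.4128
df = (2, 25)
p-value (upper-tail) = 0.00011
At α=0.01: p < α → reject H₀

reject H₀: yes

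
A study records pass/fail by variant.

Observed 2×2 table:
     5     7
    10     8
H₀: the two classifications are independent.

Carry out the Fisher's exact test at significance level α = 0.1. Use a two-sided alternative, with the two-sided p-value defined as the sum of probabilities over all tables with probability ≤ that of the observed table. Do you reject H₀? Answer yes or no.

reject H₀: no

Margins: r₁=12, r₂=18, c₁=15, c₂=15, n=30
p_obs = C(12,5)·C(18,10)/C(30,15); sum pmf over tables with pmf ≤ p_obs
p-value (two-sided) = 0.71038
At α=0.1: p ≥ α → fail to reject H₀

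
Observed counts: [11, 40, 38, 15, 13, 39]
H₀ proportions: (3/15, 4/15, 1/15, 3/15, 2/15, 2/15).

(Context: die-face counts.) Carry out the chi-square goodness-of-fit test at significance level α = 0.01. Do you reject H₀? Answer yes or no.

n = 156; E_i = n·p_i = [31.20, 41.60, 10.40, 31.20, 20.80, 20.80]
χ² = (11−31.20)²/31.20 + (40−41.60)²/41.60 + (38−10.40)²/10.40 + (15−31.20)²/31.20 + (13−20.80)²/20.80 + (39−20.80)²/20.80 = 113.6474
df = 5
p-value (upper-tail) = 0.00000
At α=0.01: p < α → reject H₀

reject H₀: yes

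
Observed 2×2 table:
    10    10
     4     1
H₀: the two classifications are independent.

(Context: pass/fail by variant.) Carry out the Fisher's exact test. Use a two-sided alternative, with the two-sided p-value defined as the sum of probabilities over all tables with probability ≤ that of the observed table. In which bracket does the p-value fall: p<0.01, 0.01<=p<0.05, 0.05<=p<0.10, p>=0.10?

Margins: r₁=20, r₂=5, c₁=14, c₂=11, n=25
p_obs = C(20,10)·C(5,4)/C(25,14); sum pmf over tables with pmf ≤ p_obs
p-value (two-sided) = 0.34058
→ bracket: p>=0.10

p-value bracket: p>=0.10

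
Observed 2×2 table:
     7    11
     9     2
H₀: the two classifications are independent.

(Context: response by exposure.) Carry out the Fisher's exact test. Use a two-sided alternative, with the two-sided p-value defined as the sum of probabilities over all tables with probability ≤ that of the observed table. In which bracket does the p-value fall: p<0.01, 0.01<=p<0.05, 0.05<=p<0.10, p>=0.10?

p-value bracket: 0.05<=p<0.10

Margins: r₁=18, r₂=11, c₁=16, c₂=13, n=29
p_obs = C(18,7)·C(11,9)/C(29,16); sum pmf over tables with pmf ≤ p_obs
p-value (two-sided) = 0.05237
→ bracket: 0.05<=p<0.10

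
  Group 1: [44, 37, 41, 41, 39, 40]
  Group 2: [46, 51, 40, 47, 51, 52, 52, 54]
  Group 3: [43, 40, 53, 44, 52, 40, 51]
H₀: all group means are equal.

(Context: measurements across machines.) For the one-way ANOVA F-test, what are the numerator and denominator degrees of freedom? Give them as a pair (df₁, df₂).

degrees of freedom = [2, 18]

k = 3 groups, N = 21 total
df = (k−1, N−k) = (3−1, 21−3) = (2, 18)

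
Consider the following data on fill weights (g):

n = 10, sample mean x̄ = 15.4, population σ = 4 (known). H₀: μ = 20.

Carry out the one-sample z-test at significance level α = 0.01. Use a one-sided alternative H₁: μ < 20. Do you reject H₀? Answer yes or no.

SE = σ/√n = 4/√10 = 1.2649
z = (x̄−μ₀)/SE = (15.4−20)/1.2649 = -3.6366
p-value (one-sided, H₁ less) = 0.00014
At α=0.01: p < α → reject H₀

reject H₀: yes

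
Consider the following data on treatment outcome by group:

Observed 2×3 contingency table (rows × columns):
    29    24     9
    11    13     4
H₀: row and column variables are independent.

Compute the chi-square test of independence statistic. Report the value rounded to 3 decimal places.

Row totals [62, 28], col totals [40, 37, 13], n=90
χ² = (29−27.56)²/27.56 + (24−25.49)²/25.49 + (9−8.96)²/8.96 + (11−12.44)²/12.44 + (13−11.51)²/11.51 + (4−4.04)²/4.04 = 0.5236
df = 2

test statistic = 0.524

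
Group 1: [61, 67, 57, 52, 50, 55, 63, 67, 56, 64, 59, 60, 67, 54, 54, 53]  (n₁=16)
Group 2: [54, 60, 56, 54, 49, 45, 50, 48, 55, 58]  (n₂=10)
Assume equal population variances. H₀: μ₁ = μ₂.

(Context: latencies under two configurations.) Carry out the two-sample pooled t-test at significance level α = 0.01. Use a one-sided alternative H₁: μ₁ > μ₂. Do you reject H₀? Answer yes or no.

x̄₁=58.688, s₁=5.665, n₁=16
x̄₂=52.900, s₂=4.748, n₂=10
s_p² = [15·5.665² + 9·4.748²]/24 = 28.5141
SE = √(s_p²·(1/16+1/10)) = 2.1526
t = (58.688−52.900)/2.1526 = 2.6887
df = 24
p-value (one-sided, H₁ greater) = 0.00642
At α=0.01: p < α → reject H₀

reject H₀: yes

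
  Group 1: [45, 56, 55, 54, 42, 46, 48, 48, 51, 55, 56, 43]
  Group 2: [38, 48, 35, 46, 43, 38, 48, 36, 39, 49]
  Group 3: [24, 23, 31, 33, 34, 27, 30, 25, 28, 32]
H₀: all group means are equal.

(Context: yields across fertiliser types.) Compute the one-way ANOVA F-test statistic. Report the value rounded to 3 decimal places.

test statistic = 51.211

Group means [49.92, 42.00, 28.70], grand mean 40.812
SSB = Σnᵢ(x̄ᵢ−x̄)² = 2475.858; SSW = ΣΣ(x−x̄ᵢ)² = 701.017
MSB = 2475.858/2 = 1237.9292; MSW = 701.017/29 = 24.1730
F = MSB/MSW = 51.2113
df = (2, 29)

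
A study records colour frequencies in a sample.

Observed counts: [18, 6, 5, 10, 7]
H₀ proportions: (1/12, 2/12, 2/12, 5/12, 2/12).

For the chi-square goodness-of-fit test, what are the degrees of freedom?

degrees of freedom = 4

df = k − 1 = 5 − 1 = 4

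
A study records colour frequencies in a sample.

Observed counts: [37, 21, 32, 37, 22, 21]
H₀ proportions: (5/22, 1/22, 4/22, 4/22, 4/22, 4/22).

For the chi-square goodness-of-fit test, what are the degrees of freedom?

degrees of freedom = 5

df = k − 1 = 6 − 1 = 5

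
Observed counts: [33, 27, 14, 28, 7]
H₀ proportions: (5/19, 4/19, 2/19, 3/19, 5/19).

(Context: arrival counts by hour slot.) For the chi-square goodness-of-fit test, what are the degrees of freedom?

df = k − 1 = 5 − 1 = 4

degrees of freedom = 4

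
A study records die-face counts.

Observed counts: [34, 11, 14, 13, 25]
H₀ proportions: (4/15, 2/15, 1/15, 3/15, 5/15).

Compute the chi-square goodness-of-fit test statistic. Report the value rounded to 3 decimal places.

n = 97; E_i = n·p_i = [25.87, 12.93, 6.47, 19.40, 32.33]
χ² = (34−25.87)²/25.87 + (11−12.93)²/12.93 + (14−6.47)²/6.47 + (13−19.40)²/19.40 + (25−32.33)²/32.33 = 15.3969
df = 4

test statistic = 15.397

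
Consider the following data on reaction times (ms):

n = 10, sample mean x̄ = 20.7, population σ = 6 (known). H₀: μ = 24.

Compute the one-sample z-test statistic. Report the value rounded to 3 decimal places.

SE = σ/√n = 6/√10 = 1.8974
z = (x̄−μ₀)/SE = (20.7−24)/1.8974 = -1.7393

test statistic = -1.739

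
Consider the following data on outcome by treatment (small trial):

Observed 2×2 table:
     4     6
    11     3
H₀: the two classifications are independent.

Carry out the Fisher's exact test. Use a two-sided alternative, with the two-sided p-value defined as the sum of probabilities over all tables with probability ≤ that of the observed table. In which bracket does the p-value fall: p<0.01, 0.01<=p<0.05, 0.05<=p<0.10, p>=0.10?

p-value bracket: 0.05<=p<0.10

Margins: r₁=10, r₂=14, c₁=15, c₂=9, n=24
p_obs = C(10,4)·C(14,11)/C(24,15); sum pmf over tables with pmf ≤ p_obs
p-value (two-sided) = 0.09180
→ bracket: 0.05<=p<0.10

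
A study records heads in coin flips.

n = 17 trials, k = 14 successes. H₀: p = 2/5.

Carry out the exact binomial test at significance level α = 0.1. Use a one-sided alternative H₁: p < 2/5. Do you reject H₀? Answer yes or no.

Exact binomial: n=17, k=14, p₀=2/5=0.4000
P(X≤14) from Σ C(n,i)·p₀^i·(1−p₀)^(n−i)
p-value (one-sided, H₁ less) = 0.99994
At α=0.1: p ≥ α → fail to reject H₀

reject H₀: no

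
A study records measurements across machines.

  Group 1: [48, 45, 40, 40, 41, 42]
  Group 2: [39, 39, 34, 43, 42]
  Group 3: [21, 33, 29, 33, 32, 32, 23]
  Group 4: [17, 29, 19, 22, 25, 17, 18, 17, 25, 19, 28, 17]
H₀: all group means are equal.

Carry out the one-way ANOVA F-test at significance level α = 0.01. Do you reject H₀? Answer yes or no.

Group means [42.67, 39.40, 29.00, 21.08], grand mean 30.300
SSB = Σnᵢ(x̄ᵢ−x̄)² = 2362.850; SSW = ΣΣ(x−x̄ᵢ)² = 477.450
MSB = 2362.850/3 = 787.6167; MSW = 477.450/26 = 18.3635
F = MSB/MSW = 42.8904
df = (3, 26)
p-value (upper-tail) = 0.00000
At α=0.01: p < α → reject H₀

reject H₀: yes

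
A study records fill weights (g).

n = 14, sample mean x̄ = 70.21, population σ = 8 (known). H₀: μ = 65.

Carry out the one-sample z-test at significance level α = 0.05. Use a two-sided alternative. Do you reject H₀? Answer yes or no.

reject H₀: yes

SE = σ/√n = 8/√14 = 2.1381
z = (x̄−μ₀)/SE = (70.21−65)/2.1381 = 2.4368
p-value (two-sided) = 0.01482
At α=0.05: p < α → reject H₀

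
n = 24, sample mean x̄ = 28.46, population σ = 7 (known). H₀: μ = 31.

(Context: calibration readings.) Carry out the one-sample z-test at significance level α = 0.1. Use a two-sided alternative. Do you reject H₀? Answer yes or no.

reject H₀: yes

SE = σ/√n = 7/√24 = 1.4289
z = (x̄−μ₀)/SE = (28.46−31)/1.4289 = -1.7776
p-value (two-sided) = 0.07546
At α=0.1: p < α → reject H₀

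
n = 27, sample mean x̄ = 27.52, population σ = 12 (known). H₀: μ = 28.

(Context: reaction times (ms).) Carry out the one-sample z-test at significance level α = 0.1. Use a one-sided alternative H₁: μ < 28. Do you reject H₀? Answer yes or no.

SE = σ/√n = 12/√27 = 2.3094
z = (x̄−μ₀)/SE = (27.52−28)/2.3094 = -0.2078
p-value (one-sided, H₁ less) = 0.41767
At α=0.1: p ≥ α → fail to reject H₀

reject H₀: no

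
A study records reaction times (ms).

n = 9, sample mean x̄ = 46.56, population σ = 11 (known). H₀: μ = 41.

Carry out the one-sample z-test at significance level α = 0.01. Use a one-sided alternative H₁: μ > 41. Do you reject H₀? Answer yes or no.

reject H₀: no

SE = σ/√n = 11/√9 = 3.6667
z = (x̄−μ₀)/SE = (46.56−41)/3.6667 = 1.5164
p-value (one-sided, H₁ greater) = 0.06471
At α=0.01: p ≥ α → fail to reject H₀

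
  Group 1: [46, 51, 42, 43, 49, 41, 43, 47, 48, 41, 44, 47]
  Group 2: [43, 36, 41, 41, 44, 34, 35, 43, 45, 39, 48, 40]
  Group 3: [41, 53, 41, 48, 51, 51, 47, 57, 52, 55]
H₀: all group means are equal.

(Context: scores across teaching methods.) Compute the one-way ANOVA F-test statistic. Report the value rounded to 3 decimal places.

Group means [45.17, 40.75, 49.60], grand mean 44.912
SSB = Σnᵢ(x̄ᵢ−x̄)² = 428.419; SSW = ΣΣ(x−x̄ᵢ)² = 578.317
MSB = 428.419/2 = 214.2093; MSW = 578.317/31 = 18.6554
F = MSB/MSW = 11.4824
df = (2, 31)

test statistic = 11.482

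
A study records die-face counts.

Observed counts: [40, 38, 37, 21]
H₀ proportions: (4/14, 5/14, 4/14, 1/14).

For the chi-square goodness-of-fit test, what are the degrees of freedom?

degrees of freedom = 3

df = k − 1 = 4 − 1 = 3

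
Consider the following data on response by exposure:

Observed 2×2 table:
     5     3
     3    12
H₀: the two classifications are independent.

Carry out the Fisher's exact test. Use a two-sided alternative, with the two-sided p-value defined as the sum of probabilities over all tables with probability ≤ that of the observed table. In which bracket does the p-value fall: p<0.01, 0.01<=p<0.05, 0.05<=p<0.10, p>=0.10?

p-value bracket: 0.05<=p<0.10

Margins: r₁=8, r₂=15, c₁=8, c₂=15, n=23
p_obs = C(8,5)·C(15,3)/C(23,8); sum pmf over tables with pmf ≤ p_obs
p-value (two-sided) = 0.07133
→ bracket: 0.05<=p<0.10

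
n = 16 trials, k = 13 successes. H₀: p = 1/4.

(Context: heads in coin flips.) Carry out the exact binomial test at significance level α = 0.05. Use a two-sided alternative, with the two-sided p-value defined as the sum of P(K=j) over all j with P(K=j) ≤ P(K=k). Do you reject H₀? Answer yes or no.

Exact binomial: n=16, k=13, p₀=1/4=0.2500
P(X=j) = C(n,j)·p₀^j·(1−p₀)^(n−j); p = Σ P(X=j) over j with P(X=j) ≤ P(X=13)
p-value (two-sided) = 0.00000
At α=0.05: p < α → reject H₀

reject H₀: yes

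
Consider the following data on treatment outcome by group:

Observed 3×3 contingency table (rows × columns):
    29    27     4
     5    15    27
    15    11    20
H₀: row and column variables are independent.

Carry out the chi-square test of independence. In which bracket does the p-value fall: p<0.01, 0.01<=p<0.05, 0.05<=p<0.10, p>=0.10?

p-value bracket: p<0.01

Row totals [60, 47, 46], col totals [49, 53, 51], n=153
χ² = (29−19.22)²/19.22 + (27−20.78)²/20.78 + (4−20.00)²/20.00 + (5−15.05)²/15.05 + (15−16.28)²/16.28 + (27−15.67)²/15.67 + (15−14.73)²/14.73 + (11−15.93)²/15.93 + (20−15.33)²/15.33 = 37.6067
df = 4
p-value (upper-tail) = 0.00000
→ bracket: p<0.01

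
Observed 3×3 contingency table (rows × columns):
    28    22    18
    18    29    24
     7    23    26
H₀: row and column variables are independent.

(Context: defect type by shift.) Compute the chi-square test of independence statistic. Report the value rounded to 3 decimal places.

Row totals [68, 71, 56], col totals [53, 74, 68], n=195
χ² = (28−18.48)²/18.48 + (22−25.81)²/25.81 + (18−23.71)²/23.71 + (18−19.30)²/19.30 + (29−26.94)²/26.94 + (24−24.76)²/24.76 + (7−15.22)²/15.22 + (23−21.25)²/21.25 + (26−19.53)²/19.53 = 13.8350
df = 4

test statistic = 13.835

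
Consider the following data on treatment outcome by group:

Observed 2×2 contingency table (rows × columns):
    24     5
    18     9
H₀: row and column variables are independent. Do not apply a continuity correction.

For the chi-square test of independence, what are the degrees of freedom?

degrees of freedom = 1

df = (r−1)(c−1) = (2−1)·(2−1) = 1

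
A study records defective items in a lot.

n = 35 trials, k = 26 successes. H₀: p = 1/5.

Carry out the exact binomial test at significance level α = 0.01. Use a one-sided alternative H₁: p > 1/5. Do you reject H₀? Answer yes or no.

Exact binomial: n=35, k=26, p₀=1/5=0.2000
P(X≥26) from Σ C(n,i)·p₀^i·(1−p₀)^(n−i)
p-value (one-sided, H₁ greater) = 0.00000
At α=0.01: p < α → reject H₀

reject H₀: yes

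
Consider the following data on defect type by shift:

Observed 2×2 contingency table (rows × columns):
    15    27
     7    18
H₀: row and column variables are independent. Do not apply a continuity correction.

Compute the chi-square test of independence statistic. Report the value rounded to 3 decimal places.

Row totals [42, 25], col totals [22, 45], n=67
χ² = (15−13.79)²/13.79 + (27−28.21)²/28.21 + (7−8.21)²/8.21 + (18−16.79)²/16.79 = 0.4229
df = 1

test statistic = 0.423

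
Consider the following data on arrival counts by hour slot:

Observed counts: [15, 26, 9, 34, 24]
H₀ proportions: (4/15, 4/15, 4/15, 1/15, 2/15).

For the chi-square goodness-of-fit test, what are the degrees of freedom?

df = k − 1 = 5 − 1 = 4

degrees of freedom = 4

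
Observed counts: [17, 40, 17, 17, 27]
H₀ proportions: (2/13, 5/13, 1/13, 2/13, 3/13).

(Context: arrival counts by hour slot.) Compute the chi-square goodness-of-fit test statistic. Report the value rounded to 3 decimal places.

n = 118; E_i = n·p_i = [18.15, 45.38, 9.08, 18.15, 27.23]
χ² = (17−18.15)²/18.15 + (40−45.38)²/45.38 + (17−9.08)²/9.08 + (17−18.15)²/18.15 + (27−27.23)²/27.23 = 7.7034
df = 4

test statistic = 7.703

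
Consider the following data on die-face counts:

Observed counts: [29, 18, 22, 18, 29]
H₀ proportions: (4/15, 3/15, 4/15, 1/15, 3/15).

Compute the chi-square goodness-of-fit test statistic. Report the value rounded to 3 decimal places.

n = 116; E_i = n·p_i = [30.93, 23.20, 30.93, 7.73, 23.20]
χ² = (29−30.93)²/30.93 + (18−23.20)²/23.20 + (22−30.93)²/30.93 + (18−7.73)²/7.73 + (29−23.20)²/23.20 = 18.9461
df = 4

test statistic = 18.946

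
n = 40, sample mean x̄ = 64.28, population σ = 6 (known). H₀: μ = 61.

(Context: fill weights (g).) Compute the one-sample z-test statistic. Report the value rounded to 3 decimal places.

test statistic = 3.457

SE = σ/√n = 6/√40 = 0.9487
z = (x̄−μ₀)/SE = (64.28−61)/0.9487 = 3.4574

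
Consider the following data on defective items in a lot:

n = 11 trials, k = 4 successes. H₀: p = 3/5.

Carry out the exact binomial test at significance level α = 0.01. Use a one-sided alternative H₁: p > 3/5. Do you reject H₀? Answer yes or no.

Exact binomial: n=11, k=4, p₀=3/5=0.6000
P(X≥4) from Σ C(n,i)·p₀^i·(1−p₀)^(n−i)
p-value (one-sided, H₁ greater) = 0.97072
At α=0.01: p ≥ α → fail to reject H₀

reject H₀: no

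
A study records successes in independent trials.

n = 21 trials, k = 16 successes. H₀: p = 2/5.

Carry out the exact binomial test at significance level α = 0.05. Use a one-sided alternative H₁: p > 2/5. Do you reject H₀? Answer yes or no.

Exact binomial: n=21, k=16, p₀=2/5=0.4000
P(X≥16) from Σ C(n,i)·p₀^i·(1−p₀)^(n−i)
p-value (one-sided, H₁ greater) = 0.00083
At α=0.05: p < α → reject H₀

reject H₀: yes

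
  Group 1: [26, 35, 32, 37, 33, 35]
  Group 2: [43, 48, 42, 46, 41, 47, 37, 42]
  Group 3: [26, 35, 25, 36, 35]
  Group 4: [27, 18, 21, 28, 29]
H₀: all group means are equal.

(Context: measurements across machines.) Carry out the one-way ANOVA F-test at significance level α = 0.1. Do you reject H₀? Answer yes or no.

Group means [33.00, 43.25, 31.40, 24.60], grand mean 34.333
SSB = Σnᵢ(x̄ᵢ−x̄)² = 1163.433; SSW = ΣΣ(x−x̄ᵢ)² = 375.900
MSB = 1163.433/3 = 387.8111; MSW = 375.900/20 = 18.7950
F = MSB/MSW = 20.6337
df = (3, 20)
p-value (upper-tail) = 0.00000
At α=0.1: p < α → reject H₀

reject H₀: yes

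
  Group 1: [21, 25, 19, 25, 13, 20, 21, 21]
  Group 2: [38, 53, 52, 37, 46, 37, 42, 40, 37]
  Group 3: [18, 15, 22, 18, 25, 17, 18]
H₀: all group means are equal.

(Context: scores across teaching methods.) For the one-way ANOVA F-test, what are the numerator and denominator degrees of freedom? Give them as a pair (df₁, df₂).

k = 3 groups, N = 24 total
df = (k−1, N−k) = (3−1, 24−3) = (2, 21)

degrees of freedom = [2, 21]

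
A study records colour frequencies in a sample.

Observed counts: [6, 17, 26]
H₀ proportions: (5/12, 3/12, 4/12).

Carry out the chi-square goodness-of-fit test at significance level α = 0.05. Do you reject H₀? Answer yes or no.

reject H₀: yes

n = 49; E_i = n·p_i = [20.42, 12.25, 16.33]
χ² = (6−20.42)²/20.42 + (17−12.25)²/12.25 + (26−16.33)²/16.33 = 17.7429
df = 2
p-value (upper-tail) = 0.00014
At α=0.05: p < α → reject H₀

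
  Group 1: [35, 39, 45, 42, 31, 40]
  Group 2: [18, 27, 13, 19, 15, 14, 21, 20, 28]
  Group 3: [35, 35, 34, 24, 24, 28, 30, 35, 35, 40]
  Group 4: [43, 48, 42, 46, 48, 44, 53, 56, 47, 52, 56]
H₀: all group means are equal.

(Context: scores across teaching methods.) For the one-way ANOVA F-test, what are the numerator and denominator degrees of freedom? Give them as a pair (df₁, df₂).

k = 4 groups, N = 36 total
df = (k−1, N−k) = (4−1, 36−4) = (3, 32)

degrees of freedom = [3, 32]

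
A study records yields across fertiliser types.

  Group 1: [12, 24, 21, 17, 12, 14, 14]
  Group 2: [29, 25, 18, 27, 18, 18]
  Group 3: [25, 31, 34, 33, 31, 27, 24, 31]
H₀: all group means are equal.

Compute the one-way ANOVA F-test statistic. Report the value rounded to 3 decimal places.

test statistic = 16.606

Group means [16.29, 22.50, 29.50], grand mean 23.095
SSB = Σnᵢ(x̄ᵢ−x̄)² = 654.881; SSW = ΣΣ(x−x̄ᵢ)² = 354.929
MSB = 654.881/2 = 327.4405; MSW = 354.929/18 = 19.7183
F = MSB/MSW = 16.6060
df = (2, 18)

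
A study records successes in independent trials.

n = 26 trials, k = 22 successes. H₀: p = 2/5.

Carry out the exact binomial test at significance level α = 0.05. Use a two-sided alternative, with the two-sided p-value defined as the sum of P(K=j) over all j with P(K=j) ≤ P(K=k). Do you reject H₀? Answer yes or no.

reject H₀: yes

Exact binomial: n=26, k=22, p₀=2/5=0.4000
P(X=j) = C(n,j)·p₀^j·(1−p₀)^(n−j); p = Σ P(X=j) over j with P(X=j) ≤ P(X=22)
p-value (two-sided) = 0.00001
At α=0.05: p < α → reject H₀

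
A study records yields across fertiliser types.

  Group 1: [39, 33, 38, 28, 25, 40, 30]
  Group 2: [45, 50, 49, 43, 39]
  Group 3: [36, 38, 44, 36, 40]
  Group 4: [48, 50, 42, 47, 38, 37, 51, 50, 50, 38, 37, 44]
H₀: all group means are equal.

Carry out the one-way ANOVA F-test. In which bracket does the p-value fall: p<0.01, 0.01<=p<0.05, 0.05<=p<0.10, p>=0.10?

p-value bracket: p<0.01

Group means [33.29, 45.20, 38.80, 44.33], grand mean 40.862
SSB = Σnᵢ(x̄ᵢ−x̄)² = 661.753; SSW = ΣΣ(x−x̄ᵢ)² = 687.695
MSB = 661.753/3 = 220.5843; MSW = 687.695/25 = 27.5078
F = MSB/MSW = 8.0190
df = (3, 25)
p-value (upper-tail) = 0.00065
→ bracket: p<0.01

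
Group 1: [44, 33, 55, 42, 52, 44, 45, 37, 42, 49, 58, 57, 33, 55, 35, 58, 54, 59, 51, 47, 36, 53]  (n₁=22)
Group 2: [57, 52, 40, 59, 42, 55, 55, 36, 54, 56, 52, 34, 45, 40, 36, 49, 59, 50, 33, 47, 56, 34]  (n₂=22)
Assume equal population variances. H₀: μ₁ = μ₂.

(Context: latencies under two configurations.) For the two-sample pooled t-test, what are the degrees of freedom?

df = n₁ + n₂ − 2 = 22 + 22 − 2 = 42

degrees of freedom = 42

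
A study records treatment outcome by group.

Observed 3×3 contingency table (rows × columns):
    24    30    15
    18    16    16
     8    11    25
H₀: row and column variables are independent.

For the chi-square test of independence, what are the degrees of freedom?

df = (r−1)(c−1) = (3−1)·(3−1) = 4

degrees of freedom = 4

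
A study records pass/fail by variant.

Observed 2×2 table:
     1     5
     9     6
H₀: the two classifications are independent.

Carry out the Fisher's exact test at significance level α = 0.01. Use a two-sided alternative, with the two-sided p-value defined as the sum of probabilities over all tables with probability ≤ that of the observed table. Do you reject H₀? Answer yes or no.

Margins: r₁=6, r₂=15, c₁=10, c₂=11, n=21
p_obs = C(6,1)·C(15,9)/C(21,10); sum pmf over tables with pmf ≤ p_obs
p-value (two-sided) = 0.14861
At α=0.01: p ≥ α → fail to reject H₀

reject H₀: no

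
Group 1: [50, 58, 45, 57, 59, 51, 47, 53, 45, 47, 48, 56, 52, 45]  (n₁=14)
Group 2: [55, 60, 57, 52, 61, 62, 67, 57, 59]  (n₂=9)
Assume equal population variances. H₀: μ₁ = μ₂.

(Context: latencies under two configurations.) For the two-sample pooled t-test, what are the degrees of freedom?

degrees of freedom = 21

df = n₁ + n₂ − 2 = 14 + 9 − 2 = 21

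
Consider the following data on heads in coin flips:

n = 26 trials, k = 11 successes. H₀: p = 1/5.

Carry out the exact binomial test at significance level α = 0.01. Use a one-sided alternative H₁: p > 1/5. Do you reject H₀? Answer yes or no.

reject H₀: yes

Exact binomial: n=26, k=11, p₀=1/5=0.2000
P(X≥11) from Σ C(n,i)·p₀^i·(1−p₀)^(n−i)
p-value (one-sided, H₁ greater) = 0.00791
At α=0.01: p < α → reject H₀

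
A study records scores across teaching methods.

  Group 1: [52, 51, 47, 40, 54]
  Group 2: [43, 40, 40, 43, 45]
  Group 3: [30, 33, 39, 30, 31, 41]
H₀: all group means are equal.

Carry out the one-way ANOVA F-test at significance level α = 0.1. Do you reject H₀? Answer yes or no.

Group means [48.80, 42.20, 34.00], grand mean 41.188
SSB = Σnᵢ(x̄ᵢ−x̄)² = 604.837; SSW = ΣΣ(x−x̄ᵢ)² = 257.600
MSB = 604.837/2 = 302.4187; MSW = 257.600/13 = 19.8154
F = MSB/MSW = 15.2618
df = (2, 13)
p-value (upper-tail) = 0.00039
At α=0.1: p < α → reject H₀

reject H₀: yes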